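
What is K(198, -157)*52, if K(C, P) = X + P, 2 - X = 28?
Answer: -9516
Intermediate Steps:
X = -26 (X = 2 - 1*28 = 2 - 28 = -26)
K(C, P) = -26 + P
K(198, -157)*52 = (-26 - 157)*52 = -183*52 = -9516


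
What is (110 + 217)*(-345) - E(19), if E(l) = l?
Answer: -112834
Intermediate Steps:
(110 + 217)*(-345) - E(19) = (110 + 217)*(-345) - 1*19 = 327*(-345) - 19 = -112815 - 19 = -112834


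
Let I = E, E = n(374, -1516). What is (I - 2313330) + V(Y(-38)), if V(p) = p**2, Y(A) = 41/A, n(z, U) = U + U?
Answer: -3344825047/1444 ≈ -2.3164e+6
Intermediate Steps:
n(z, U) = 2*U
E = -3032 (E = 2*(-1516) = -3032)
I = -3032
(I - 2313330) + V(Y(-38)) = (-3032 - 2313330) + (41/(-38))**2 = -2316362 + (41*(-1/38))**2 = -2316362 + (-41/38)**2 = -2316362 + 1681/1444 = -3344825047/1444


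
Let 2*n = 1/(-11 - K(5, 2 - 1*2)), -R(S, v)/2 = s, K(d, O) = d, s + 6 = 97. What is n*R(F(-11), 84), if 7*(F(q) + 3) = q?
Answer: 91/16 ≈ 5.6875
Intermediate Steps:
s = 91 (s = -6 + 97 = 91)
F(q) = -3 + q/7
R(S, v) = -182 (R(S, v) = -2*91 = -182)
n = -1/32 (n = 1/(2*(-11 - 1*5)) = 1/(2*(-11 - 5)) = (½)/(-16) = (½)*(-1/16) = -1/32 ≈ -0.031250)
n*R(F(-11), 84) = -1/32*(-182) = 91/16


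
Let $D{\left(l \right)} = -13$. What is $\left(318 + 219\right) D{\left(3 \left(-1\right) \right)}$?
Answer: $-6981$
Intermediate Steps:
$\left(318 + 219\right) D{\left(3 \left(-1\right) \right)} = \left(318 + 219\right) \left(-13\right) = 537 \left(-13\right) = -6981$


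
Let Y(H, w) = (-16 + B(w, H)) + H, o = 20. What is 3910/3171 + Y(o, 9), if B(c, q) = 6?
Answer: 35620/3171 ≈ 11.233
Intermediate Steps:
Y(H, w) = -10 + H (Y(H, w) = (-16 + 6) + H = -10 + H)
3910/3171 + Y(o, 9) = 3910/3171 + (-10 + 20) = 3910*(1/3171) + 10 = 3910/3171 + 10 = 35620/3171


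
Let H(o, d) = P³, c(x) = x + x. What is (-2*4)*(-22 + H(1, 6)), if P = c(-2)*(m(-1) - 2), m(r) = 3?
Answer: 688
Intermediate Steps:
c(x) = 2*x
P = -4 (P = (2*(-2))*(3 - 2) = -4*1 = -4)
H(o, d) = -64 (H(o, d) = (-4)³ = -64)
(-2*4)*(-22 + H(1, 6)) = (-2*4)*(-22 - 64) = -8*(-86) = 688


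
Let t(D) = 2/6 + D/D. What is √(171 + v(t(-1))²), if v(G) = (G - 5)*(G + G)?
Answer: √21595/9 ≈ 16.328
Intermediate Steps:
t(D) = 4/3 (t(D) = 2*(⅙) + 1 = ⅓ + 1 = 4/3)
v(G) = 2*G*(-5 + G) (v(G) = (-5 + G)*(2*G) = 2*G*(-5 + G))
√(171 + v(t(-1))²) = √(171 + (2*(4/3)*(-5 + 4/3))²) = √(171 + (2*(4/3)*(-11/3))²) = √(171 + (-88/9)²) = √(171 + 7744/81) = √(21595/81) = √21595/9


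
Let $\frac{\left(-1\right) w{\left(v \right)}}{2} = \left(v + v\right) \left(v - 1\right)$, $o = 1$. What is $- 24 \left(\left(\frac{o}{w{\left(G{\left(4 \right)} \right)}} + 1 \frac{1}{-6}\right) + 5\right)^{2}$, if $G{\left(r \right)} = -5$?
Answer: $- \frac{111747}{200} \approx -558.74$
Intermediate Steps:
$w{\left(v \right)} = - 4 v \left(-1 + v\right)$ ($w{\left(v \right)} = - 2 \left(v + v\right) \left(v - 1\right) = - 2 \cdot 2 v \left(-1 + v\right) = - 4 v \left(-1 + v\right)$)
$- 24 \left(\left(\frac{o}{w{\left(G{\left(4 \right)} \right)}} + 1 \frac{1}{-6}\right) + 5\right)^{2} = - 24 \left(\left(1 \frac{1}{4 \left(-5\right) \left(1 - -5\right)} + 1 \frac{1}{-6}\right) + 5\right)^{2} = - 24 \left(\left(1 \frac{1}{4 \left(-5\right) \left(1 + 5\right)} + 1 \left(- \frac{1}{6}\right)\right) + 5\right)^{2} = - 24 \left(\left(1 \frac{1}{4 \left(-5\right) 6} - \frac{1}{6}\right) + 5\right)^{2} = - 24 \left(\left(1 \frac{1}{-120} - \frac{1}{6}\right) + 5\right)^{2} = - 24 \left(\left(1 \left(- \frac{1}{120}\right) - \frac{1}{6}\right) + 5\right)^{2} = - 24 \left(\left(- \frac{1}{120} - \frac{1}{6}\right) + 5\right)^{2} = - 24 \left(- \frac{7}{40} + 5\right)^{2} = - 24 \left(\frac{193}{40}\right)^{2} = \left(-24\right) \frac{37249}{1600} = - \frac{111747}{200}$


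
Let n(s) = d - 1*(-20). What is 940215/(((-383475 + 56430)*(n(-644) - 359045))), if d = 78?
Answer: 62681/7826121441 ≈ 8.0092e-6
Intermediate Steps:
n(s) = 98 (n(s) = 78 - 1*(-20) = 78 + 20 = 98)
940215/(((-383475 + 56430)*(n(-644) - 359045))) = 940215/(((-383475 + 56430)*(98 - 359045))) = 940215/((-327045*(-358947))) = 940215/117391821615 = 940215*(1/117391821615) = 62681/7826121441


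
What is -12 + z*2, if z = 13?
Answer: 14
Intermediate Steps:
-12 + z*2 = -12 + 13*2 = -12 + 26 = 14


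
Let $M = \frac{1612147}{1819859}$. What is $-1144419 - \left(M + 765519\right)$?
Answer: $- \frac{3475819470889}{1819859} \approx -1.9099 \cdot 10^{6}$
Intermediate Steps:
$M = \frac{1612147}{1819859}$ ($M = 1612147 \cdot \frac{1}{1819859} = \frac{1612147}{1819859} \approx 0.88586$)
$-1144419 - \left(M + 765519\right) = -1144419 - \left(\frac{1612147}{1819859} + 765519\right) = -1144419 - \frac{1393138253968}{1819859} = - \frac{3475819470889}{1819859}$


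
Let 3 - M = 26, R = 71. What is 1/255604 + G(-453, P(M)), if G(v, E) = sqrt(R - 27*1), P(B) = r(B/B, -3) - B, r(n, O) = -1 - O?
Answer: 1/255604 + 2*sqrt(11) ≈ 6.6333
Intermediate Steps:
M = -23 (M = 3 - 1*26 = 3 - 26 = -23)
P(B) = 2 - B (P(B) = (-1 - 1*(-3)) - B = (-1 + 3) - B = 2 - B)
G(v, E) = 2*sqrt(11) (G(v, E) = sqrt(71 - 27*1) = sqrt(71 - 27) = sqrt(44) = 2*sqrt(11))
1/255604 + G(-453, P(M)) = 1/255604 + 2*sqrt(11)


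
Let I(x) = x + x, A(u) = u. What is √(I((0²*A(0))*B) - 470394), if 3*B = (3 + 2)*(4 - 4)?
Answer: 3*I*√52266 ≈ 685.85*I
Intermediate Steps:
B = 0 (B = ((3 + 2)*(4 - 4))/3 = (5*0)/3 = (⅓)*0 = 0)
I(x) = 2*x
√(I((0²*A(0))*B) - 470394) = √(2*((0²*0)*0) - 470394) = √(2*((0*0)*0) - 470394) = √(2*(0*0) - 470394) = √(2*0 - 470394) = √(0 - 470394) = √(-470394) = 3*I*√52266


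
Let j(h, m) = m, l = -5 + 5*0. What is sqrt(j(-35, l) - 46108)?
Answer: I*sqrt(46113) ≈ 214.74*I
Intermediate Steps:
l = -5 (l = -5 + 0 = -5)
sqrt(j(-35, l) - 46108) = sqrt(-5 - 46108) = sqrt(-46113) = I*sqrt(46113)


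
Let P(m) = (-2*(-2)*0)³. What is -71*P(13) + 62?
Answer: 62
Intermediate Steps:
P(m) = 0 (P(m) = (4*0)³ = 0³ = 0)
-71*P(13) + 62 = -71*0 + 62 = 0 + 62 = 62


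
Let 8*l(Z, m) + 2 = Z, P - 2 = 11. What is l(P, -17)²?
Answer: 121/64 ≈ 1.8906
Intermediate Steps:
P = 13 (P = 2 + 11 = 13)
l(Z, m) = -¼ + Z/8
l(P, -17)² = (-¼ + (⅛)*13)² = (-¼ + 13/8)² = (11/8)² = 121/64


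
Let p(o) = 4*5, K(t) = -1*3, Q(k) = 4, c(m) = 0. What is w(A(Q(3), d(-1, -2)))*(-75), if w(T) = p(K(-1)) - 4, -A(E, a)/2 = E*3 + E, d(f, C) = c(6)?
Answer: -1200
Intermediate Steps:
d(f, C) = 0
K(t) = -3
A(E, a) = -8*E (A(E, a) = -2*(E*3 + E) = -2*(3*E + E) = -8*E)
p(o) = 20
w(T) = 16 (w(T) = 20 - 4 = 16)
w(A(Q(3), d(-1, -2)))*(-75) = 16*(-75) = -1200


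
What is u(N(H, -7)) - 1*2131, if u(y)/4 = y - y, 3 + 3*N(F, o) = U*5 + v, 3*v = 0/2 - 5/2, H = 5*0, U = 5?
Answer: -2131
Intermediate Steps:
H = 0
v = -⅚ (v = (0/2 - 5/2)/3 = (0*(½) - 5*½)/3 = (0 - 5/2)/3 = (⅓)*(-5/2) = -⅚ ≈ -0.83333)
N(F, o) = 127/18 (N(F, o) = -1 + (5*5 - ⅚)/3 = -1 + (25 - ⅚)/3 = -1 + (⅓)*(145/6) = -1 + 145/18 = 127/18)
u(y) = 0 (u(y) = 4*(y - y) = 4*0 = 0)
u(N(H, -7)) - 1*2131 = 0 - 1*2131 = 0 - 2131 = -2131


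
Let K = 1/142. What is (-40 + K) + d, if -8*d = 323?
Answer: -45649/568 ≈ -80.368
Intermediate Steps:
d = -323/8 (d = -1/8*323 = -323/8 ≈ -40.375)
K = 1/142 ≈ 0.0070423
(-40 + K) + d = (-40 + 1/142) - 323/8 = -5679/142 - 323/8 = -45649/568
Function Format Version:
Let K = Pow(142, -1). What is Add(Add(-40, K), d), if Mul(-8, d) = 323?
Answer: Rational(-45649, 568) ≈ -80.368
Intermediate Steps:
d = Rational(-323, 8) (d = Mul(Rational(-1, 8), 323) = Rational(-323, 8) ≈ -40.375)
K = Rational(1, 142) ≈ 0.0070423
Add(Add(-40, K), d) = Add(Add(-40, Rational(1, 142)), Rational(-323, 8)) = Add(Rational(-5679, 142), Rational(-323, 8)) = Rational(-45649, 568)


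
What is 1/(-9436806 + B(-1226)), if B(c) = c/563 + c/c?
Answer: -563/5312922441 ≈ -1.0597e-7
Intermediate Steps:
B(c) = 1 + c/563 (B(c) = c*(1/563) + 1 = c/563 + 1 = 1 + c/563)
1/(-9436806 + B(-1226)) = 1/(-9436806 + (1 + (1/563)*(-1226))) = 1/(-9436806 + (1 - 1226/563)) = 1/(-9436806 - 663/563) = 1/(-5312922441/563) = -563/5312922441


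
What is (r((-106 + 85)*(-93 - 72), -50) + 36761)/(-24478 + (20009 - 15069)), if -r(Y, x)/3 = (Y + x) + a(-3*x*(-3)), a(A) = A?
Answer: -13933/9769 ≈ -1.4262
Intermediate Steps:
r(Y, x) = -30*x - 3*Y (r(Y, x) = -3*((Y + x) - 3*x*(-3)) = -3*((Y + x) + 9*x) = -3*(Y + 10*x) = -30*x - 3*Y)
(r((-106 + 85)*(-93 - 72), -50) + 36761)/(-24478 + (20009 - 15069)) = ((-30*(-50) - 3*(-106 + 85)*(-93 - 72)) + 36761)/(-24478 + (20009 - 15069)) = ((1500 - (-63)*(-165)) + 36761)/(-24478 + 4940) = ((1500 - 3*3465) + 36761)/(-19538) = ((1500 - 10395) + 36761)*(-1/19538) = (-8895 + 36761)*(-1/19538) = 27866*(-1/19538) = -13933/9769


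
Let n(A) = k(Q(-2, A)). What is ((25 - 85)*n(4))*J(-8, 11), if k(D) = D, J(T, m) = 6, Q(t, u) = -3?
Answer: 1080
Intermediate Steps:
n(A) = -3
((25 - 85)*n(4))*J(-8, 11) = ((25 - 85)*(-3))*6 = -60*(-3)*6 = 180*6 = 1080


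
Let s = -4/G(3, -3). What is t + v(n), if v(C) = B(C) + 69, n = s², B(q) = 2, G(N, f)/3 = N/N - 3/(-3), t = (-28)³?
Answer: -21881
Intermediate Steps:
t = -21952
G(N, f) = 6 (G(N, f) = 3*(N/N - 3/(-3)) = 3*(1 - 3*(-⅓)) = 3*(1 + 1) = 3*2 = 6)
s = -⅔ (s = -4/6 = -4*⅙ = -⅔ ≈ -0.66667)
n = 4/9 (n = (-⅔)² = 4/9 ≈ 0.44444)
v(C) = 71 (v(C) = 2 + 69 = 71)
t + v(n) = -21952 + 71 = -21881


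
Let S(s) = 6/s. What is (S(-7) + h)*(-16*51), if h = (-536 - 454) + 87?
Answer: 5162832/7 ≈ 7.3755e+5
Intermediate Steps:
h = -903 (h = -990 + 87 = -903)
(S(-7) + h)*(-16*51) = (6/(-7) - 903)*(-16*51) = (6*(-1/7) - 903)*(-816) = (-6/7 - 903)*(-816) = -6327/7*(-816) = 5162832/7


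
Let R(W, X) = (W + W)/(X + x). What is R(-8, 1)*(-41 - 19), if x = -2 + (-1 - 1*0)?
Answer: -480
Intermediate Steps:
x = -3 (x = -2 + (-1 + 0) = -2 - 1 = -3)
R(W, X) = 2*W/(-3 + X) (R(W, X) = (W + W)/(X - 3) = (2*W)/(-3 + X) = 2*W/(-3 + X))
R(-8, 1)*(-41 - 19) = (2*(-8)/(-3 + 1))*(-41 - 19) = (2*(-8)/(-2))*(-60) = (2*(-8)*(-½))*(-60) = 8*(-60) = -480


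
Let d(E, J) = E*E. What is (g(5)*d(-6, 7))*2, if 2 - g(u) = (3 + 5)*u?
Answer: -2736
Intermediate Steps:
d(E, J) = E²
g(u) = 2 - 8*u (g(u) = 2 - (3 + 5)*u = 2 - 8*u)
(g(5)*d(-6, 7))*2 = ((2 - 8*5)*(-6)²)*2 = ((2 - 40)*36)*2 = -38*36*2 = -1368*2 = -2736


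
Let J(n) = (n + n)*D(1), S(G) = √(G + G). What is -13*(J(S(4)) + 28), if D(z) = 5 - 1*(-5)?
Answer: -364 - 520*√2 ≈ -1099.4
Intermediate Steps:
D(z) = 10 (D(z) = 5 + 5 = 10)
S(G) = √2*√G (S(G) = √(2*G) = √2*√G)
J(n) = 20*n (J(n) = (n + n)*10 = (2*n)*10 = 20*n)
-13*(J(S(4)) + 28) = -13*(20*(√2*√4) + 28) = -13*(20*(√2*2) + 28) = -13*(20*(2*√2) + 28) = -13*(40*√2 + 28) = -13*(28 + 40*√2) = -364 - 520*√2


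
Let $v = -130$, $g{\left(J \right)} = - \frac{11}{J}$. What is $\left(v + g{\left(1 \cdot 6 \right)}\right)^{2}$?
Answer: $\frac{625681}{36} \approx 17380.0$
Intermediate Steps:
$\left(v + g{\left(1 \cdot 6 \right)}\right)^{2} = \left(-130 - \frac{11}{1 \cdot 6}\right)^{2} = \left(-130 - \frac{11}{6}\right)^{2} = \left(- \frac{791}{6}\right)^{2} = \frac{625681}{36}$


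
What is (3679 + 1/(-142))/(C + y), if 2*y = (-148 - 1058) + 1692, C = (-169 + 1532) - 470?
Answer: 522417/161312 ≈ 3.2385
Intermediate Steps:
C = 893 (C = 1363 - 470 = 893)
y = 243 (y = ((-148 - 1058) + 1692)/2 = (-1206 + 1692)/2 = (1/2)*486 = 243)
(3679 + 1/(-142))/(C + y) = (3679 + 1/(-142))/(893 + 243) = (3679 - 1/142)/1136 = (522417/142)*(1/1136) = 522417/161312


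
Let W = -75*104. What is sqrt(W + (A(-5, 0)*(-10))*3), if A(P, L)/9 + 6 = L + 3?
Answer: I*sqrt(6990) ≈ 83.606*I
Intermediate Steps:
A(P, L) = -27 + 9*L (A(P, L) = -54 + 9*(L + 3) = -54 + 9*(3 + L) = -54 + (27 + 9*L) = -27 + 9*L)
W = -7800
sqrt(W + (A(-5, 0)*(-10))*3) = sqrt(-7800 + ((-27 + 9*0)*(-10))*3) = sqrt(-7800 + ((-27 + 0)*(-10))*3) = sqrt(-7800 - 27*(-10)*3) = sqrt(-7800 + 270*3) = sqrt(-7800 + 810) = sqrt(-6990) = I*sqrt(6990)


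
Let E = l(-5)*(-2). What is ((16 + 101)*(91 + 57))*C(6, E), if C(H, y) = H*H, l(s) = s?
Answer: 623376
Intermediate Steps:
E = 10 (E = -5*(-2) = 10)
C(H, y) = H**2
((16 + 101)*(91 + 57))*C(6, E) = ((16 + 101)*(91 + 57))*6**2 = (117*148)*36 = 17316*36 = 623376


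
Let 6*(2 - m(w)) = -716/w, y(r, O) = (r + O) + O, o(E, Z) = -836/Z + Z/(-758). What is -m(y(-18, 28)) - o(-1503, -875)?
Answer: -274093091/37805250 ≈ -7.2501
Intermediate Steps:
o(E, Z) = -836/Z - Z/758 (o(E, Z) = -836/Z + Z*(-1/758) = -836/Z - Z/758)
y(r, O) = r + 2*O (y(r, O) = (O + r) + O = r + 2*O)
m(w) = 2 + 358/(3*w) (m(w) = 2 - (-358)/(3*w) = 2 + 358/(3*w))
-m(y(-18, 28)) - o(-1503, -875) = -(2 + 358/(3*(-18 + 2*28))) - (-836/(-875) - 1/758*(-875)) = -(2 + 358/(3*(-18 + 56))) - (-836*(-1/875) + 875/758) = -(2 + (358/3)/38) - (836/875 + 875/758) = -(2 + (358/3)*(1/38)) - 1*1399313/663250 = -(2 + 179/57) - 1399313/663250 = -1*293/57 - 1399313/663250 = -293/57 - 1399313/663250 = -274093091/37805250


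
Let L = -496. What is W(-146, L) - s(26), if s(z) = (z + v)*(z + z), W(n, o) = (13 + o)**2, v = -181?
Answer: 241349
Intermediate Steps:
s(z) = 2*z*(-181 + z) (s(z) = (z - 181)*(z + z) = (-181 + z)*(2*z) = 2*z*(-181 + z))
W(-146, L) - s(26) = (13 - 496)**2 - 2*26*(-181 + 26) = (-483)**2 - 2*26*(-155) = 233289 - 1*(-8060) = 233289 + 8060 = 241349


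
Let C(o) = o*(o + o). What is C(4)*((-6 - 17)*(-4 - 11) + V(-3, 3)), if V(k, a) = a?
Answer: 11136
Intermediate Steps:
C(o) = 2*o² (C(o) = o*(2*o) = 2*o²)
C(4)*((-6 - 17)*(-4 - 11) + V(-3, 3)) = (2*4²)*((-6 - 17)*(-4 - 11) + 3) = (2*16)*(-23*(-15) + 3) = 32*(345 + 3) = 32*348 = 11136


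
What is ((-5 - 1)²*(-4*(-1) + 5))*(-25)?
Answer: -8100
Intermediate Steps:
((-5 - 1)²*(-4*(-1) + 5))*(-25) = ((-6)²*(4 + 5))*(-25) = (36*9)*(-25) = 324*(-25) = -8100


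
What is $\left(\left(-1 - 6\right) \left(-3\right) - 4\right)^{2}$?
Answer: $289$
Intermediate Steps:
$\left(\left(-1 - 6\right) \left(-3\right) - 4\right)^{2} = \left(\left(-7\right) \left(-3\right) - 4\right)^{2} = \left(21 - 4\right)^{2} = 17^{2} = 289$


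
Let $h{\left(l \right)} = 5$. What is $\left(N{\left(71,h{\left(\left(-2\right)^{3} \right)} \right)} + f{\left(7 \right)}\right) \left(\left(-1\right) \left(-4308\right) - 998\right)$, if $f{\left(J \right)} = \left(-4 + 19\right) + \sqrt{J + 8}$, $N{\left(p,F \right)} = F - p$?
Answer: $-168810 + 3310 \sqrt{15} \approx -1.5599 \cdot 10^{5}$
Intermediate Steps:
$f{\left(J \right)} = 15 + \sqrt{8 + J}$
$\left(N{\left(71,h{\left(\left(-2\right)^{3} \right)} \right)} + f{\left(7 \right)}\right) \left(\left(-1\right) \left(-4308\right) - 998\right) = \left(\left(5 - 71\right) + \left(15 + \sqrt{8 + 7}\right)\right) \left(\left(-1\right) \left(-4308\right) - 998\right) = \left(\left(5 - 71\right) + \left(15 + \sqrt{15}\right)\right) \left(4308 - 998\right) = \left(-66 + \left(15 + \sqrt{15}\right)\right) 3310 = \left(-51 + \sqrt{15}\right) 3310 = -168810 + 3310 \sqrt{15}$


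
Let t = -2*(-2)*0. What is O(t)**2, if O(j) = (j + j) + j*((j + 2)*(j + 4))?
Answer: 0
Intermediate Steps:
t = 0 (t = 4*0 = 0)
O(j) = 2*j + j*(2 + j)*(4 + j) (O(j) = 2*j + j*((2 + j)*(4 + j)) = 2*j + j*(2 + j)*(4 + j))
O(t)**2 = (0*(10 + 0**2 + 6*0))**2 = (0*(10 + 0 + 0))**2 = (0*10)**2 = 0**2 = 0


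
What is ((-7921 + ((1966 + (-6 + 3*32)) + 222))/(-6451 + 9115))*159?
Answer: -99693/296 ≈ -336.80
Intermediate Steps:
((-7921 + ((1966 + (-6 + 3*32)) + 222))/(-6451 + 9115))*159 = ((-7921 + ((1966 + (-6 + 96)) + 222))/2664)*159 = ((-7921 + ((1966 + 90) + 222))*(1/2664))*159 = ((-7921 + (2056 + 222))*(1/2664))*159 = ((-7921 + 2278)*(1/2664))*159 = -5643*1/2664*159 = -627/296*159 = -99693/296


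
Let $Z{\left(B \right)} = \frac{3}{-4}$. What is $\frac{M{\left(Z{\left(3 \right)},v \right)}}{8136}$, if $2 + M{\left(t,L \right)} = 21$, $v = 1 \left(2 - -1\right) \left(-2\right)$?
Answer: $\frac{19}{8136} \approx 0.0023353$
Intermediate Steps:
$Z{\left(B \right)} = - \frac{3}{4}$ ($Z{\left(B \right)} = 3 \left(- \frac{1}{4}\right) = - \frac{3}{4}$)
$v = -6$ ($v = 1 \left(2 + 1\right) \left(-2\right) = 1 \cdot 3 \left(-2\right) = 3 \left(-2\right) = -6$)
$M{\left(t,L \right)} = 19$ ($M{\left(t,L \right)} = -2 + 21 = 19$)
$\frac{M{\left(Z{\left(3 \right)},v \right)}}{8136} = \frac{19}{8136}$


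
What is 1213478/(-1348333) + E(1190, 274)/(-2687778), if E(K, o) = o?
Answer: -232994922509/258858555291 ≈ -0.90009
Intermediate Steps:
1213478/(-1348333) + E(1190, 274)/(-2687778) = 1213478/(-1348333) + 274/(-2687778) = 1213478*(-1/1348333) + 274*(-1/2687778) = -173354/192619 - 137/1343889 = -232994922509/258858555291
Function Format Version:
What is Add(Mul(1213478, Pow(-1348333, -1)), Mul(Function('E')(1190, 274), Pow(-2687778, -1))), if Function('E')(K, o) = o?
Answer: Rational(-232994922509, 258858555291) ≈ -0.90009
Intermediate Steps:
Add(Mul(1213478, Pow(-1348333, -1)), Mul(Function('E')(1190, 274), Pow(-2687778, -1))) = Add(Mul(1213478, Pow(-1348333, -1)), Mul(274, Pow(-2687778, -1))) = Add(Mul(1213478, Rational(-1, 1348333)), Mul(274, Rational(-1, 2687778))) = Add(Rational(-173354, 192619), Rational(-137, 1343889)) = Rational(-232994922509, 258858555291)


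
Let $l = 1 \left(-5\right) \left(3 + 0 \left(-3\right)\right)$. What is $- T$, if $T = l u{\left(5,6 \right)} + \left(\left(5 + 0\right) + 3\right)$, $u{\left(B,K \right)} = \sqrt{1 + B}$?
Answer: $-8 + 15 \sqrt{6} \approx 28.742$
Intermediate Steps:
$l = -15$ ($l = - 5 \left(3 + 0\right) = \left(-5\right) 3 = -15$)
$T = 8 - 15 \sqrt{6}$ ($T = - 15 \sqrt{1 + 5} + \left(\left(5 + 0\right) + 3\right) = - 15 \sqrt{6} + \left(5 + 3\right) = - 15 \sqrt{6} + 8 = 8 - 15 \sqrt{6} \approx -28.742$)
$- T = - (8 - 15 \sqrt{6}) = -8 + 15 \sqrt{6}$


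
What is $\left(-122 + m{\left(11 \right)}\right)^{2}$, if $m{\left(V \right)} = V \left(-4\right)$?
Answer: $27556$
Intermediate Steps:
$m{\left(V \right)} = - 4 V$
$\left(-122 + m{\left(11 \right)}\right)^{2} = \left(-122 - 44\right)^{2} = \left(-166\right)^{2} = 27556$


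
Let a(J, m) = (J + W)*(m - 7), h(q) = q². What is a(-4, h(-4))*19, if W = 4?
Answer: 0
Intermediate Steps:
a(J, m) = (-7 + m)*(4 + J) (a(J, m) = (J + 4)*(m - 7) = (4 + J)*(-7 + m) = (-7 + m)*(4 + J))
a(-4, h(-4))*19 = (-28 - 7*(-4) + 4*(-4)² - 4*(-4)²)*19 = (-28 + 28 + 4*16 - 4*16)*19 = (-28 + 28 + 64 - 64)*19 = 0*19 = 0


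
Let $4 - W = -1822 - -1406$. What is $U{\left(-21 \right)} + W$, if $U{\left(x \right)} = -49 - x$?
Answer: $392$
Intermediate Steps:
$W = 420$ ($W = 4 - \left(-1822 - -1406\right) = 4 - \left(-1822 + 1406\right) = 4 - -416 = 4 + 416 = 420$)
$U{\left(-21 \right)} + W = \left(-49 - -21\right) + 420 = \left(-49 + 21\right) + 420 = -28 + 420 = 392$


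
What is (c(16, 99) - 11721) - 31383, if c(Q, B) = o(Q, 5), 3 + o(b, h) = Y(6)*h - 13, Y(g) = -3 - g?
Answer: -43165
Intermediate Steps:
o(b, h) = -16 - 9*h (o(b, h) = -3 + ((-3 - 1*6)*h - 13) = -3 + ((-3 - 6)*h - 13) = -3 + (-9*h - 13) = -3 + (-13 - 9*h) = -16 - 9*h)
c(Q, B) = -61 (c(Q, B) = -16 - 9*5 = -16 - 45 = -61)
(c(16, 99) - 11721) - 31383 = (-61 - 11721) - 31383 = -11782 - 31383 = -43165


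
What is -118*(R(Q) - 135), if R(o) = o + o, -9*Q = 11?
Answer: 145966/9 ≈ 16218.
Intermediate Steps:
Q = -11/9 (Q = -⅑*11 = -11/9 ≈ -1.2222)
R(o) = 2*o
-118*(R(Q) - 135) = -118*(2*(-11/9) - 135) = -118*(-22/9 - 135) = -118*(-1237/9) = 145966/9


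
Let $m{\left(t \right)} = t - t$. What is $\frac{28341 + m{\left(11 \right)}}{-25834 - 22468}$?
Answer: $- \frac{28341}{48302} \approx -0.58675$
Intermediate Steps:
$m{\left(t \right)} = 0$
$\frac{28341 + m{\left(11 \right)}}{-25834 - 22468} = \frac{28341 + 0}{-25834 - 22468} = \frac{28341}{-48302} = 28341 \left(- \frac{1}{48302}\right) = - \frac{28341}{48302}$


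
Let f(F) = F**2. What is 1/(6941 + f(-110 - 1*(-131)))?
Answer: 1/7382 ≈ 0.00013546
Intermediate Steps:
1/(6941 + f(-110 - 1*(-131))) = 1/(6941 + (-110 - 1*(-131))**2) = 1/(6941 + (-110 + 131)**2) = 1/(6941 + 21**2) = 1/(6941 + 441) = 1/7382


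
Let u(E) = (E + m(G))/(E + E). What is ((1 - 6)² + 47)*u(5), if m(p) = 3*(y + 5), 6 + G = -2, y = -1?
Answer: 612/5 ≈ 122.40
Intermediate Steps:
G = -8 (G = -6 - 2 = -8)
m(p) = 12 (m(p) = 3*(-1 + 5) = 3*4 = 12)
u(E) = (12 + E)/(2*E) (u(E) = (E + 12)/(E + E) = (12 + E)/((2*E)) = (12 + E)*(1/(2*E)) = (12 + E)/(2*E))
((1 - 6)² + 47)*u(5) = ((1 - 6)² + 47)*((½)*(12 + 5)/5) = ((-5)² + 47)*((½)*(⅕)*17) = (25 + 47)*(17/10) = 72*(17/10) = 612/5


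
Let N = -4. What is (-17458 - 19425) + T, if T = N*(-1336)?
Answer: -31539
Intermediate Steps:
T = 5344 (T = -4*(-1336) = 5344)
(-17458 - 19425) + T = (-17458 - 19425) + 5344 = -36883 + 5344 = -31539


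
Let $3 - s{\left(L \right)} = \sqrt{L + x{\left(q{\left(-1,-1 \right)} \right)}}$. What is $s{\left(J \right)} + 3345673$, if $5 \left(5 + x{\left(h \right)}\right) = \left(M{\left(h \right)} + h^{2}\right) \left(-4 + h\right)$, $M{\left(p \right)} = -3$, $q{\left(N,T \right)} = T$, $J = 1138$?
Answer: $3345676 - \sqrt{1135} \approx 3.3456 \cdot 10^{6}$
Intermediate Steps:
$x{\left(h \right)} = -5 + \frac{\left(-4 + h\right) \left(-3 + h^{2}\right)}{5}$ ($x{\left(h \right)} = -5 + \frac{\left(-3 + h^{2}\right) \left(-4 + h\right)}{5} = -5 + \frac{\left(-4 + h\right) \left(-3 + h^{2}\right)}{5}$)
$s{\left(L \right)} = 3 - \sqrt{-3 + L}$ ($s{\left(L \right)} = 3 - \sqrt{L - \left(2 + \frac{1}{5} + \frac{4}{5}\right)} = 3 - \sqrt{L + \left(- \frac{13}{5} - \frac{4}{5} + \frac{3}{5} + \frac{1}{5} \left(-1\right)\right)} = 3 - \sqrt{L - 3} = 3 - \sqrt{-3 + L}$)
$s{\left(J \right)} + 3345673 = \left(3 - \sqrt{-3 + 1138}\right) + 3345673 = \left(3 - \sqrt{1135}\right) + 3345673 = 3345676 - \sqrt{1135}$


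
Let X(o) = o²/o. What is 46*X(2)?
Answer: 92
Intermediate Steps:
X(o) = o
46*X(2) = 46*2 = 92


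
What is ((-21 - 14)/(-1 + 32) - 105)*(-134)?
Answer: 440860/31 ≈ 14221.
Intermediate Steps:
((-21 - 14)/(-1 + 32) - 105)*(-134) = (-35/31 - 105)*(-134) = -3290/31*(-134) = 440860/31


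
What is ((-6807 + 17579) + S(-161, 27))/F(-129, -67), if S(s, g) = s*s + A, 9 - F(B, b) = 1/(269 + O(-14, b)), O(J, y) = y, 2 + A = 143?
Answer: 7440468/1817 ≈ 4094.9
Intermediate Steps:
A = 141 (A = -2 + 143 = 141)
F(B, b) = 9 - 1/(269 + b)
S(s, g) = 141 + s² (S(s, g) = s*s + 141 = s² + 141 = 141 + s²)
((-6807 + 17579) + S(-161, 27))/F(-129, -67) = ((-6807 + 17579) + (141 + (-161)²))/(((2420 + 9*(-67))/(269 - 67))) = (10772 + (141 + 25921))/(((2420 - 603)/202)) = (10772 + 26062)/(((1/202)*1817)) = 36834/(1817/202) = 36834*(202/1817) = 7440468/1817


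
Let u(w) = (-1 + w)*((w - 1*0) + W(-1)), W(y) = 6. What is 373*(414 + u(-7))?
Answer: 157406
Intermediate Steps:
u(w) = (-1 + w)*(6 + w) (u(w) = (-1 + w)*((w - 1*0) + 6) = (-1 + w)*((w + 0) + 6) = (-1 + w)*(w + 6) = (-1 + w)*(6 + w))
373*(414 + u(-7)) = 373*(414 + (-6 + (-7)² + 5*(-7))) = 373*(414 + (-6 + 49 - 35)) = 373*(414 + 8) = 373*422 = 157406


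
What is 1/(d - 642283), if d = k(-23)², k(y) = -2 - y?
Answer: -1/641842 ≈ -1.5580e-6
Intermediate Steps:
d = 441 (d = (-2 - 1*(-23))² = (-2 + 23)² = 21² = 441)
1/(d - 642283) = 1/(441 - 642283) = 1/(-641842) = -1/641842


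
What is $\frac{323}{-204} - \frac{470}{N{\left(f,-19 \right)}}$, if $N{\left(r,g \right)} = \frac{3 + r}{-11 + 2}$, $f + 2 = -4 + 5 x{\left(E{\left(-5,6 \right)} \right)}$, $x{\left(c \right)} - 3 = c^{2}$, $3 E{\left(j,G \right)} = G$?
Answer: $\frac{6269}{48} \approx 130.6$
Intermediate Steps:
$E{\left(j,G \right)} = \frac{G}{3}$
$x{\left(c \right)} = 3 + c^{2}$
$f = 29$ ($f = -2 - \left(4 - 5 \left(3 + \left(\frac{1}{3} \cdot 6\right)^{2}\right)\right) = -2 - \left(4 - 5 \left(3 + 2^{2}\right)\right) = -2 - \left(4 - 5 \left(3 + 4\right)\right) = -2 + \left(-4 + 5 \cdot 7\right) = -2 + \left(-4 + 35\right) = -2 + 31 = 29$)
$N{\left(r,g \right)} = - \frac{1}{3} - \frac{r}{9}$ ($N{\left(r,g \right)} = \frac{3 + r}{-9} = \left(3 + r\right) \left(- \frac{1}{9}\right) = - \frac{1}{3} - \frac{r}{9}$)
$\frac{323}{-204} - \frac{470}{N{\left(f,-19 \right)}} = \frac{323}{-204} - \frac{470}{- \frac{1}{3} - \frac{29}{9}} = 323 \left(- \frac{1}{204}\right) - \frac{470}{- \frac{1}{3} - \frac{29}{9}} = - \frac{19}{12} - \frac{470}{- \frac{32}{9}} = - \frac{19}{12} - - \frac{2115}{16} = - \frac{19}{12} + \frac{2115}{16} = \frac{6269}{48}$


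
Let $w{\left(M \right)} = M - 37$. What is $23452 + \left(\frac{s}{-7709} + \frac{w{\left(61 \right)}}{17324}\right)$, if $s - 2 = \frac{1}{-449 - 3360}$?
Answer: $\frac{2982477035873831}{127173669311} \approx 23452.0$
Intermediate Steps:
$s = \frac{7617}{3809}$ ($s = 2 + \frac{1}{-449 - 3360} = 2 + \frac{1}{-3809} = 2 - \frac{1}{3809} = \frac{7617}{3809} \approx 1.9997$)
$w{\left(M \right)} = -37 + M$ ($w{\left(M \right)} = M - 37 = -37 + M$)
$23452 + \left(\frac{s}{-7709} + \frac{w{\left(61 \right)}}{17324}\right) = 23452 + \left(\frac{7617}{3809 \left(-7709\right)} + \frac{-37 + 61}{17324}\right) = 23452 + \left(\frac{7617}{3809} \left(- \frac{1}{7709}\right) + 24 \cdot \frac{1}{17324}\right) = 23452 + \left(- \frac{7617}{29363581} + \frac{6}{4331}\right) = 23452 + \frac{143192259}{127173669311} = \frac{2982477035873831}{127173669311}$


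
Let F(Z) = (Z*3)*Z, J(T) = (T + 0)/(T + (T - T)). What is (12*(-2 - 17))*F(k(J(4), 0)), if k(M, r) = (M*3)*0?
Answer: 0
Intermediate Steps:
J(T) = 1 (J(T) = T/(T + 0) = T/T = 1)
k(M, r) = 0 (k(M, r) = (3*M)*0 = 0)
F(Z) = 3*Z² (F(Z) = (3*Z)*Z = 3*Z²)
(12*(-2 - 17))*F(k(J(4), 0)) = (12*(-2 - 17))*(3*0²) = (12*(-19))*(3*0) = -228*0 = 0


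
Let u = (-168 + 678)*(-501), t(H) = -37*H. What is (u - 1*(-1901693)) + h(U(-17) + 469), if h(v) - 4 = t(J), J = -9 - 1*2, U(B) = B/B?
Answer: 1646594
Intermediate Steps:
U(B) = 1
J = -11 (J = -9 - 2 = -11)
u = -255510 (u = 510*(-501) = -255510)
h(v) = 411 (h(v) = 4 - 37*(-11) = 4 + 407 = 411)
(u - 1*(-1901693)) + h(U(-17) + 469) = (-255510 - 1*(-1901693)) + 411 = (-255510 + 1901693) + 411 = 1646183 + 411 = 1646594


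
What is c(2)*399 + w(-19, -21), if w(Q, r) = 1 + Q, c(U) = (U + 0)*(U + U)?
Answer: 3174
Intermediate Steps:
c(U) = 2*U**2 (c(U) = U*(2*U) = 2*U**2)
c(2)*399 + w(-19, -21) = (2*2**2)*399 + (1 - 19) = (2*4)*399 - 18 = 8*399 - 18 = 3192 - 18 = 3174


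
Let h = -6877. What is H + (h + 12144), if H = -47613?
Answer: -42346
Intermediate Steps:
H + (h + 12144) = -47613 + (-6877 + 12144) = -47613 + 5267 = -42346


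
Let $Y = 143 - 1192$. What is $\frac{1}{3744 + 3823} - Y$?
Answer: $\frac{7937784}{7567} \approx 1049.0$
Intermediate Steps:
$Y = -1049$ ($Y = 143 - 1192 = -1049$)
$\frac{1}{3744 + 3823} - Y = \frac{1}{3744 + 3823} - -1049 = \frac{1}{7567} + 1049 = \frac{7937784}{7567}$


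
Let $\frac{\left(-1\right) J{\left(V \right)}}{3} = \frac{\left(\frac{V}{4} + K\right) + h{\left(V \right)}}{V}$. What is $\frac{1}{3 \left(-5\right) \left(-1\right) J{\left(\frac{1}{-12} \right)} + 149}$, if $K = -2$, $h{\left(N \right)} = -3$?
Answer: $- \frac{4}{10249} \approx -0.00039028$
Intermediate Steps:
$J{\left(V \right)} = - \frac{3 \left(-5 + \frac{V}{4}\right)}{V}$ ($J{\left(V \right)} = - 3 \frac{\left(\frac{V}{4} - 2\right) - 3}{V} = - 3 \frac{\left(-2 + \frac{V}{4}\right) - 3}{V} = - 3 \frac{-5 + \frac{V}{4}}{V} = - \frac{3 \left(-5 + \frac{V}{4}\right)}{V}$)
$\frac{1}{3 \left(-5\right) \left(-1\right) J{\left(\frac{1}{-12} \right)} + 149} = \frac{1}{3 \left(-5\right) \left(-1\right) \left(- \frac{3}{4} + \frac{15}{\frac{1}{-12}}\right) + 149} = \frac{1}{\left(-15\right) \left(-1\right) \left(- \frac{3}{4} + \frac{15}{- \frac{1}{12}}\right) + 149} = \frac{1}{15 \left(- \frac{3}{4} + 15 \left(-12\right)\right) + 149} = \frac{1}{15 \left(- \frac{3}{4} - 180\right) + 149} = \frac{1}{15 \left(- \frac{723}{4}\right) + 149} = \frac{1}{- \frac{10845}{4} + 149} = \frac{1}{- \frac{10249}{4}} = - \frac{4}{10249}$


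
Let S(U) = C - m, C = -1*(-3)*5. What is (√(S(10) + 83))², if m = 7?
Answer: 91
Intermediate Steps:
C = 15 (C = 3*5 = 15)
S(U) = 8 (S(U) = 15 - 1*7 = 15 - 7 = 8)
(√(S(10) + 83))² = (√(8 + 83))² = (√91)² = 91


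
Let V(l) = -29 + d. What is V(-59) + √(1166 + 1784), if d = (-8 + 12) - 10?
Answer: -35 + 5*√118 ≈ 19.314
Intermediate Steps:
d = -6 (d = 4 - 10 = -6)
V(l) = -35 (V(l) = -29 - 6 = -35)
V(-59) + √(1166 + 1784) = -35 + √(1166 + 1784) = -35 + √2950 = -35 + 5*√118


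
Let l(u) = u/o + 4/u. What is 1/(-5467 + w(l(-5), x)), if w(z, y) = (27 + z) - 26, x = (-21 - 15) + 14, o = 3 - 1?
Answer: -10/54693 ≈ -0.00018284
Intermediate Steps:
o = 2
l(u) = u/2 + 4/u
x = -22 (x = -36 + 14 = -22)
w(z, y) = 1 + z
1/(-5467 + w(l(-5), x)) = 1/(-5467 + (1 + ((½)*(-5) + 4/(-5)))) = 1/(-5467 + (1 + (-5/2 + 4*(-⅕)))) = 1/(-5467 + (1 + (-5/2 - ⅘))) = 1/(-5467 + (1 - 33/10)) = 1/(-5467 - 23/10) = 1/(-54693/10) = -10/54693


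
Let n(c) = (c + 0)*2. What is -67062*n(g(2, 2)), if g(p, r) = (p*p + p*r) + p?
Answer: -1341240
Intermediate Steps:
g(p, r) = p + p² + p*r (g(p, r) = (p² + p*r) + p = p + p² + p*r)
n(c) = 2*c (n(c) = c*2 = 2*c)
-67062*n(g(2, 2)) = -134124*2*(1 + 2 + 2) = -134124*2*5 = -134124*10 = -67062*20 = -1341240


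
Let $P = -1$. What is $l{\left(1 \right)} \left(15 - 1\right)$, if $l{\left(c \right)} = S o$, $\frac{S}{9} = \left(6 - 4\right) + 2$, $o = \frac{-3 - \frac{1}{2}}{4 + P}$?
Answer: $-588$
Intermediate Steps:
$o = - \frac{7}{6}$ ($o = \frac{-3 - \frac{1}{2}}{4 - 1} = \frac{-3 - \frac{1}{2}}{3} = \left(-3 - \frac{1}{2}\right) \frac{1}{3} = \left(- \frac{7}{2}\right) \frac{1}{3} = - \frac{7}{6} \approx -1.1667$)
$S = 36$ ($S = 9 \left(\left(6 - 4\right) + 2\right) = 9 \left(2 + 2\right) = 9 \cdot 4 = 36$)
$l{\left(c \right)} = -42$ ($l{\left(c \right)} = 36 \left(- \frac{7}{6}\right) = -42$)
$l{\left(1 \right)} \left(15 - 1\right) = - 42 \left(15 - 1\right) = \left(-42\right) 14 = -588$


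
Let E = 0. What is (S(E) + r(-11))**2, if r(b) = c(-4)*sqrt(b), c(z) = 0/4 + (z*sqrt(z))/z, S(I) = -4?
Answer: 60 + 16*sqrt(11) ≈ 113.07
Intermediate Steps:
c(z) = sqrt(z) (c(z) = 0*(1/4) + z**(3/2)/z = 0 + sqrt(z) = sqrt(z))
r(b) = 2*I*sqrt(b) (r(b) = sqrt(-4)*sqrt(b) = (2*I)*sqrt(b) = 2*I*sqrt(b))
(S(E) + r(-11))**2 = (-4 + 2*I*sqrt(-11))**2 = (-4 + 2*I*(I*sqrt(11)))**2 = (-4 - 2*sqrt(11))**2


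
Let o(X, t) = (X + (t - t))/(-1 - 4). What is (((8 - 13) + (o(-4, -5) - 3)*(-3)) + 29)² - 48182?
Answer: -1181141/25 ≈ -47246.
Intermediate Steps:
o(X, t) = -X/5 (o(X, t) = (X + 0)/(-5) = X*(-⅕) = -X/5)
(((8 - 13) + (o(-4, -5) - 3)*(-3)) + 29)² - 48182 = (((8 - 13) + (-⅕*(-4) - 3)*(-3)) + 29)² - 48182 = ((-5 + (⅘ - 3)*(-3)) + 29)² - 48182 = ((-5 - 11/5*(-3)) + 29)² - 48182 = ((-5 + 33/5) + 29)² - 48182 = (8/5 + 29)² - 48182 = (153/5)² - 48182 = 23409/25 - 48182 = -1181141/25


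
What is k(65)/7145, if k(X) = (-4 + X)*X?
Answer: 793/1429 ≈ 0.55493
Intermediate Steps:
k(X) = X*(-4 + X)
k(65)/7145 = (65*(-4 + 65))/7145 = (65*61)*(1/7145) = 3965*(1/7145) = 793/1429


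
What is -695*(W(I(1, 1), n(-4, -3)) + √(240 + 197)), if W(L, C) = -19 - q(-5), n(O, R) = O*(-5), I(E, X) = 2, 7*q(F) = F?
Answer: 88960/7 - 695*√437 ≈ -1820.1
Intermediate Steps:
q(F) = F/7
n(O, R) = -5*O
W(L, C) = -128/7 (W(L, C) = -19 - (-5)/7 = -19 - 1*(-5/7) = -19 + 5/7 = -128/7)
-695*(W(I(1, 1), n(-4, -3)) + √(240 + 197)) = -695*(-128/7 + √(240 + 197)) = -695*(-128/7 + √437) = 88960/7 - 695*√437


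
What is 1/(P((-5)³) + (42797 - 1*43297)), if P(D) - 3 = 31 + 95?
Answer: -1/371 ≈ -0.0026954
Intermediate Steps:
P(D) = 129 (P(D) = 3 + (31 + 95) = 3 + 126 = 129)
1/(P((-5)³) + (42797 - 1*43297)) = 1/(129 + (42797 - 1*43297)) = 1/(129 + (42797 - 43297)) = 1/(129 - 500) = 1/(-371) = -1/371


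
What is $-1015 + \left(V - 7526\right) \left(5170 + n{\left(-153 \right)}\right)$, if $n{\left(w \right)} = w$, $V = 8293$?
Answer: $3847024$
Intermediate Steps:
$-1015 + \left(V - 7526\right) \left(5170 + n{\left(-153 \right)}\right) = -1015 + \left(8293 - 7526\right) \left(5170 - 153\right) = -1015 + 767 \cdot 5017 = -1015 + 3848039 = 3847024$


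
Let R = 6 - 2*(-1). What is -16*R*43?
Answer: -5504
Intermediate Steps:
R = 8 (R = 6 + 2 = 8)
-16*R*43 = -16*8*43 = -128*43 = -5504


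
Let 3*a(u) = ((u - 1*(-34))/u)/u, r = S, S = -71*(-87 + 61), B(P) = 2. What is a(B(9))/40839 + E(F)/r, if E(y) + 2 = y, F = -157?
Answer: -2162621/25129598 ≈ -0.086059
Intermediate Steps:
E(y) = -2 + y
S = 1846 (S = -71*(-26) = 1846)
r = 1846
a(u) = (34 + u)/(3*u²) (a(u) = (((u - 1*(-34))/u)/u)/3 = (((u + 34)/u)/u)/3 = (((34 + u)/u)/u)/3 = ((34 + u)/u²)/3 = (34 + u)/(3*u²))
a(B(9))/40839 + E(F)/r = ((⅓)*(34 + 2)/2²)/40839 + (-2 - 157)/1846 = ((⅓)*(¼)*36)*(1/40839) - 159*1/1846 = 3*(1/40839) - 159/1846 = 1/13613 - 159/1846 = -2162621/25129598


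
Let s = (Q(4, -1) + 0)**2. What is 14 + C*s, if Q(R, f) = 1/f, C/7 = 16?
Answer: 126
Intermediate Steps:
C = 112 (C = 7*16 = 112)
s = 1 (s = (1/(-1) + 0)**2 = (-1 + 0)**2 = (-1)**2 = 1)
14 + C*s = 14 + 112*1 = 14 + 112 = 126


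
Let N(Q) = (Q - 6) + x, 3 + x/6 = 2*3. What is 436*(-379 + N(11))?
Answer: -155216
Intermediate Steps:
x = 18 (x = -18 + 6*(2*3) = -18 + 6*6 = -18 + 36 = 18)
N(Q) = 12 + Q (N(Q) = (Q - 6) + 18 = (-6 + Q) + 18 = 12 + Q)
436*(-379 + N(11)) = 436*(-379 + (12 + 11)) = 436*(-379 + 23) = 436*(-356) = -155216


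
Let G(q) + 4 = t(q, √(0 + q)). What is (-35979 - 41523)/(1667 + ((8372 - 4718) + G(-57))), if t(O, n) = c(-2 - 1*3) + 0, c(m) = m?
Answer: -38751/2656 ≈ -14.590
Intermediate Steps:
t(O, n) = -5 (t(O, n) = (-2 - 1*3) + 0 = (-2 - 3) + 0 = -5 + 0 = -5)
G(q) = -9 (G(q) = -4 - 5 = -9)
(-35979 - 41523)/(1667 + ((8372 - 4718) + G(-57))) = (-35979 - 41523)/(1667 + ((8372 - 4718) - 9)) = -77502/(1667 + (3654 - 9)) = -77502/(1667 + 3645) = -77502/5312 = -77502*1/5312 = -38751/2656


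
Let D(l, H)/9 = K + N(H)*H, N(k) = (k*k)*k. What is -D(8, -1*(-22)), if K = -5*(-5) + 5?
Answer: -2108574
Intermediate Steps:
N(k) = k³ (N(k) = k²*k = k³)
K = 30 (K = 25 + 5 = 30)
D(l, H) = 270 + 9*H⁴ (D(l, H) = 9*(30 + H³*H) = 9*(30 + H⁴) = 270 + 9*H⁴)
-D(8, -1*(-22)) = -(270 + 9*(-1*(-22))⁴) = -(270 + 9*22⁴) = -(270 + 9*234256) = -(270 + 2108304) = -1*2108574 = -2108574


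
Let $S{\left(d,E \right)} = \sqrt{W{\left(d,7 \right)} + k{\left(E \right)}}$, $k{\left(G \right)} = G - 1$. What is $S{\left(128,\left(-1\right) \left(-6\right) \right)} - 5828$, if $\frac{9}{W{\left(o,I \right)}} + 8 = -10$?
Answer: $-5828 + \frac{3 \sqrt{2}}{2} \approx -5825.9$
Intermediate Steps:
$W{\left(o,I \right)} = - \frac{1}{2}$ ($W{\left(o,I \right)} = \frac{9}{-8 - 10} = \frac{9}{-18} = 9 \left(- \frac{1}{18}\right) = - \frac{1}{2}$)
$k{\left(G \right)} = -1 + G$
$S{\left(d,E \right)} = \sqrt{- \frac{3}{2} + E}$ ($S{\left(d,E \right)} = \sqrt{- \frac{1}{2} + \left(-1 + E\right)} = \sqrt{- \frac{3}{2} + E}$)
$S{\left(128,\left(-1\right) \left(-6\right) \right)} - 5828 = \frac{\sqrt{-6 + 4 \left(\left(-1\right) \left(-6\right)\right)}}{2} - 5828 = \frac{\sqrt{-6 + 4 \cdot 6}}{2} - 5828 = \frac{\sqrt{-6 + 24}}{2} - 5828 = \frac{\sqrt{18}}{2} - 5828 = \frac{3 \sqrt{2}}{2} - 5828 = -5828 + \frac{3 \sqrt{2}}{2}$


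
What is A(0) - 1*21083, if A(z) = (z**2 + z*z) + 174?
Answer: -20909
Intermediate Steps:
A(z) = 174 + 2*z**2 (A(z) = (z**2 + z**2) + 174 = 2*z**2 + 174 = 174 + 2*z**2)
A(0) - 1*21083 = (174 + 2*0**2) - 1*21083 = (174 + 2*0) - 21083 = (174 + 0) - 21083 = 174 - 21083 = -20909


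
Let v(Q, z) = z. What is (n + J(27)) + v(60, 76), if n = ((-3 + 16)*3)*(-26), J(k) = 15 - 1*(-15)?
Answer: -908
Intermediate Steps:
J(k) = 30 (J(k) = 15 + 15 = 30)
n = -1014 (n = (13*3)*(-26) = 39*(-26) = -1014)
(n + J(27)) + v(60, 76) = (-1014 + 30) + 76 = -984 + 76 = -908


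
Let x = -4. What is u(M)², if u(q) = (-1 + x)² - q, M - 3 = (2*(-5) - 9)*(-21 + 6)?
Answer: 69169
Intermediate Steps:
M = 288 (M = 3 + (2*(-5) - 9)*(-21 + 6) = 3 + (-10 - 9)*(-15) = 3 - 19*(-15) = 3 + 285 = 288)
u(q) = 25 - q (u(q) = (-1 - 4)² - q = (-5)² - q = 25 - q)
u(M)² = (25 - 1*288)² = (25 - 288)² = (-263)² = 69169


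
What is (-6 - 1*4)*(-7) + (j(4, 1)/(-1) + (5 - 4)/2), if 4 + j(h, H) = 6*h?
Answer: 101/2 ≈ 50.500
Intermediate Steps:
j(h, H) = -4 + 6*h
(-6 - 1*4)*(-7) + (j(4, 1)/(-1) + (5 - 4)/2) = (-6 - 1*4)*(-7) + ((-4 + 6*4)/(-1) + (5 - 4)/2) = (-6 - 4)*(-7) + ((-4 + 24)*(-1) + 1*(1/2)) = -10*(-7) + (20*(-1) + 1/2) = 70 + (-20 + 1/2) = 70 - 39/2 = 101/2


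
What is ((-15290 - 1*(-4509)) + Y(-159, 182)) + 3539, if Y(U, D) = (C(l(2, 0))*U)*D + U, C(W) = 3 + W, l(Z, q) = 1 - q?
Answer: -123153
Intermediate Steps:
Y(U, D) = U + 4*D*U (Y(U, D) = ((3 + (1 - 1*0))*U)*D + U = ((3 + (1 + 0))*U)*D + U = ((3 + 1)*U)*D + U = (4*U)*D + U = 4*D*U + U = U + 4*D*U)
((-15290 - 1*(-4509)) + Y(-159, 182)) + 3539 = ((-15290 - 1*(-4509)) - 159*(1 + 4*182)) + 3539 = ((-15290 + 4509) - 159*(1 + 728)) + 3539 = (-10781 - 159*729) + 3539 = (-10781 - 115911) + 3539 = -126692 + 3539 = -123153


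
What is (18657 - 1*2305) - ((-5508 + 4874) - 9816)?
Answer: 26802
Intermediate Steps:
(18657 - 1*2305) - ((-5508 + 4874) - 9816) = (18657 - 2305) - (-634 - 9816) = 16352 - 1*(-10450) = 16352 + 10450 = 26802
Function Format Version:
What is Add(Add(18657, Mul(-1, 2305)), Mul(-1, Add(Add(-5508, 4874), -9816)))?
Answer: 26802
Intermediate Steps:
Add(Add(18657, Mul(-1, 2305)), Mul(-1, Add(Add(-5508, 4874), -9816))) = Add(Add(18657, -2305), Mul(-1, Add(-634, -9816))) = Add(16352, Mul(-1, -10450)) = Add(16352, 10450) = 26802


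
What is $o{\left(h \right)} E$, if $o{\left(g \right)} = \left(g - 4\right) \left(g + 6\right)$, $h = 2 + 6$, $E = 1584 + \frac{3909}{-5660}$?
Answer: $\frac{125461434}{1415} \approx 88665.0$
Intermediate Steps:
$E = \frac{8961531}{5660}$ ($E = 1584 + 3909 \left(- \frac{1}{5660}\right) = 1584 - \frac{3909}{5660} = \frac{8961531}{5660} \approx 1583.3$)
$h = 8$
$o{\left(g \right)} = \left(-4 + g\right) \left(6 + g\right)$
$o{\left(h \right)} E = \left(-24 + 8^{2} + 2 \cdot 8\right) \frac{8961531}{5660} = \left(-24 + 64 + 16\right) \frac{8961531}{5660} = 56 \cdot \frac{8961531}{5660} = \frac{125461434}{1415}$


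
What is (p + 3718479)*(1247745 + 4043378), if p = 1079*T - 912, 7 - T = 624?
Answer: 16147576158352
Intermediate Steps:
T = -617 (T = 7 - 1*624 = 7 - 624 = -617)
p = -666655 (p = 1079*(-617) - 912 = -665743 - 912 = -666655)
(p + 3718479)*(1247745 + 4043378) = (-666655 + 3718479)*(1247745 + 4043378) = 3051824*5291123 = 16147576158352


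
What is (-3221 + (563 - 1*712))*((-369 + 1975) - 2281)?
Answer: 2274750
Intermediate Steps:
(-3221 + (563 - 1*712))*((-369 + 1975) - 2281) = (-3221 + (563 - 712))*(1606 - 2281) = (-3221 - 149)*(-675) = -3370*(-675) = 2274750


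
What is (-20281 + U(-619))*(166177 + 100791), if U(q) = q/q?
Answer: -5414111040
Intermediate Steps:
U(q) = 1
(-20281 + U(-619))*(166177 + 100791) = (-20281 + 1)*(166177 + 100791) = -20280*266968 = -5414111040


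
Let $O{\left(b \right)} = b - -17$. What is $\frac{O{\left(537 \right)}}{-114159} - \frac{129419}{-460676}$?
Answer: $\frac{14519129117}{52590311484} \approx 0.27608$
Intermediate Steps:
$O{\left(b \right)} = 17 + b$ ($O{\left(b \right)} = b + 17 = 17 + b$)
$\frac{O{\left(537 \right)}}{-114159} - \frac{129419}{-460676} = \frac{17 + 537}{-114159} - \frac{129419}{-460676} = 554 \left(- \frac{1}{114159}\right) - - \frac{129419}{460676} = - \frac{554}{114159} + \frac{129419}{460676} = \frac{14519129117}{52590311484}$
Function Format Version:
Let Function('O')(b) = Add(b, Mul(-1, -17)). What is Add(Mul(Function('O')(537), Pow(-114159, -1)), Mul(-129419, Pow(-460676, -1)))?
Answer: Rational(14519129117, 52590311484) ≈ 0.27608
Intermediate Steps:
Function('O')(b) = Add(17, b) (Function('O')(b) = Add(b, 17) = Add(17, b))
Add(Mul(Function('O')(537), Pow(-114159, -1)), Mul(-129419, Pow(-460676, -1))) = Add(Mul(Add(17, 537), Pow(-114159, -1)), Mul(-129419, Pow(-460676, -1))) = Add(Mul(554, Rational(-1, 114159)), Mul(-129419, Rational(-1, 460676))) = Add(Rational(-554, 114159), Rational(129419, 460676)) = Rational(14519129117, 52590311484)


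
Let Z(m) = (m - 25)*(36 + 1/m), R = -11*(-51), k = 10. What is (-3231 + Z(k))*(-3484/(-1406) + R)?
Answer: -2988763125/1406 ≈ -2.1257e+6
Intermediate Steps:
R = 561
Z(m) = (-25 + m)*(36 + 1/m)
(-3231 + Z(k))*(-3484/(-1406) + R) = (-3231 + (-899 - 25/10 + 36*10))*(-3484/(-1406) + 561) = (-3231 + (-899 - 25*1/10 + 360))*(-3484*(-1/1406) + 561) = (-3231 + (-899 - 5/2 + 360))*(1742/703 + 561) = (-3231 - 1083/2)*(396125/703) = -7545/2*396125/703 = -2988763125/1406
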